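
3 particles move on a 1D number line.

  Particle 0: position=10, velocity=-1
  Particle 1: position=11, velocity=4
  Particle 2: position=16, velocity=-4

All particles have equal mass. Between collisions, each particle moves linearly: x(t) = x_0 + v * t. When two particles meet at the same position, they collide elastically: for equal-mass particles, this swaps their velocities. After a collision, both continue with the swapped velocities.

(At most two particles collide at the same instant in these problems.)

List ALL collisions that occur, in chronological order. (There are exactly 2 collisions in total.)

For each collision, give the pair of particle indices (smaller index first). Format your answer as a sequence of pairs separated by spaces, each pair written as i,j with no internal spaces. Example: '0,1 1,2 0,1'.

Answer: 1,2 0,1

Derivation:
Collision at t=5/8: particles 1 and 2 swap velocities; positions: p0=75/8 p1=27/2 p2=27/2; velocities now: v0=-1 v1=-4 v2=4
Collision at t=2: particles 0 and 1 swap velocities; positions: p0=8 p1=8 p2=19; velocities now: v0=-4 v1=-1 v2=4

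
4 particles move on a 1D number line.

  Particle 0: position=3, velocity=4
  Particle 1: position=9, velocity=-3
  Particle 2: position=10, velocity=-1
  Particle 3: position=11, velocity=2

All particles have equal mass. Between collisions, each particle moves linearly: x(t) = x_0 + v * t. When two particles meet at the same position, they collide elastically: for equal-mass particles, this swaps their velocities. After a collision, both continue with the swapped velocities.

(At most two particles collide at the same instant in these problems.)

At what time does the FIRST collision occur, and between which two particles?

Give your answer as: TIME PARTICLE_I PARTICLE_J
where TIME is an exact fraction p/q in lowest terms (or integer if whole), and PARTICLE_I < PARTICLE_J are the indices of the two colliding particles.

Pair (0,1): pos 3,9 vel 4,-3 -> gap=6, closing at 7/unit, collide at t=6/7
Pair (1,2): pos 9,10 vel -3,-1 -> not approaching (rel speed -2 <= 0)
Pair (2,3): pos 10,11 vel -1,2 -> not approaching (rel speed -3 <= 0)
Earliest collision: t=6/7 between 0 and 1

Answer: 6/7 0 1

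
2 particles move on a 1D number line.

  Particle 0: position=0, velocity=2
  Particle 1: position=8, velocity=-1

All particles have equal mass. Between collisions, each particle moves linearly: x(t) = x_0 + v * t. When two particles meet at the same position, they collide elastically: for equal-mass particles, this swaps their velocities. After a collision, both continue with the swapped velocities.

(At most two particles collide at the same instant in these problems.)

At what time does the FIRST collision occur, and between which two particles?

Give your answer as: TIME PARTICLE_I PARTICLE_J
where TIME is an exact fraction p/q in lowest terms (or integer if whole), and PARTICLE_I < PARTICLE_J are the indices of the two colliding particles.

Pair (0,1): pos 0,8 vel 2,-1 -> gap=8, closing at 3/unit, collide at t=8/3
Earliest collision: t=8/3 between 0 and 1

Answer: 8/3 0 1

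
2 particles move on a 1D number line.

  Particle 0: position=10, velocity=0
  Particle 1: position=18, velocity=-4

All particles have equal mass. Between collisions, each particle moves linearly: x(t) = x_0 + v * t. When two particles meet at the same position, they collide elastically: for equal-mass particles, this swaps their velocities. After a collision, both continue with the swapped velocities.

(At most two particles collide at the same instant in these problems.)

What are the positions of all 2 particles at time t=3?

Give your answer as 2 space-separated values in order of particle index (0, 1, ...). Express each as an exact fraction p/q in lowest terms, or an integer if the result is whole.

Collision at t=2: particles 0 and 1 swap velocities; positions: p0=10 p1=10; velocities now: v0=-4 v1=0
Advance to t=3 (no further collisions before then); velocities: v0=-4 v1=0; positions = 6 10

Answer: 6 10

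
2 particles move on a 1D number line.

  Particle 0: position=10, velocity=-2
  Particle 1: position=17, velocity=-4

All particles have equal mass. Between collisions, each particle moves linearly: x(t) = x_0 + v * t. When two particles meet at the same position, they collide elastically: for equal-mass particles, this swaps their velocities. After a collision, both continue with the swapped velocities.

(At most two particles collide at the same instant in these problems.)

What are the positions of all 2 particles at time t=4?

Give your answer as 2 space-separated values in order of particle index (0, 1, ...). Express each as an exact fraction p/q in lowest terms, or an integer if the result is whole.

Collision at t=7/2: particles 0 and 1 swap velocities; positions: p0=3 p1=3; velocities now: v0=-4 v1=-2
Advance to t=4 (no further collisions before then); velocities: v0=-4 v1=-2; positions = 1 2

Answer: 1 2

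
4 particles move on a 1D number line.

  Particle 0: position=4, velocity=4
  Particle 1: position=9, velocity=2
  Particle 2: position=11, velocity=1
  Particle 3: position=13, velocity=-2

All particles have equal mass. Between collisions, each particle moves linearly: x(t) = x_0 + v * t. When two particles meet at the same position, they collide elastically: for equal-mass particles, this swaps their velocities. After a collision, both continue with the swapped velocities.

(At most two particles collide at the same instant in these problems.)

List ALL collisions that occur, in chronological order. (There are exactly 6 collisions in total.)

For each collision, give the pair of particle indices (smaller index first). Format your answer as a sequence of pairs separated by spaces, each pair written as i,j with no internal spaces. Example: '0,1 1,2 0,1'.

Collision at t=2/3: particles 2 and 3 swap velocities; positions: p0=20/3 p1=31/3 p2=35/3 p3=35/3; velocities now: v0=4 v1=2 v2=-2 v3=1
Collision at t=1: particles 1 and 2 swap velocities; positions: p0=8 p1=11 p2=11 p3=12; velocities now: v0=4 v1=-2 v2=2 v3=1
Collision at t=3/2: particles 0 and 1 swap velocities; positions: p0=10 p1=10 p2=12 p3=25/2; velocities now: v0=-2 v1=4 v2=2 v3=1
Collision at t=2: particles 2 and 3 swap velocities; positions: p0=9 p1=12 p2=13 p3=13; velocities now: v0=-2 v1=4 v2=1 v3=2
Collision at t=7/3: particles 1 and 2 swap velocities; positions: p0=25/3 p1=40/3 p2=40/3 p3=41/3; velocities now: v0=-2 v1=1 v2=4 v3=2
Collision at t=5/2: particles 2 and 3 swap velocities; positions: p0=8 p1=27/2 p2=14 p3=14; velocities now: v0=-2 v1=1 v2=2 v3=4

Answer: 2,3 1,2 0,1 2,3 1,2 2,3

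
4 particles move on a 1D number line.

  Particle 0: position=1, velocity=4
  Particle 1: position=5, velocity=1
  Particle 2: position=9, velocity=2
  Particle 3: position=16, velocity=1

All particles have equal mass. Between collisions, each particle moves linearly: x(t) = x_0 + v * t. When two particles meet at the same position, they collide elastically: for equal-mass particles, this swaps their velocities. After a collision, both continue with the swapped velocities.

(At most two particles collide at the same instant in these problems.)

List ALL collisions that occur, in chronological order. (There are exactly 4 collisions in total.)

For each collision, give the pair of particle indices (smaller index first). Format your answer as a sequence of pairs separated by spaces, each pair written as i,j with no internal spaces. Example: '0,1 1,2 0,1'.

Answer: 0,1 1,2 2,3 1,2

Derivation:
Collision at t=4/3: particles 0 and 1 swap velocities; positions: p0=19/3 p1=19/3 p2=35/3 p3=52/3; velocities now: v0=1 v1=4 v2=2 v3=1
Collision at t=4: particles 1 and 2 swap velocities; positions: p0=9 p1=17 p2=17 p3=20; velocities now: v0=1 v1=2 v2=4 v3=1
Collision at t=5: particles 2 and 3 swap velocities; positions: p0=10 p1=19 p2=21 p3=21; velocities now: v0=1 v1=2 v2=1 v3=4
Collision at t=7: particles 1 and 2 swap velocities; positions: p0=12 p1=23 p2=23 p3=29; velocities now: v0=1 v1=1 v2=2 v3=4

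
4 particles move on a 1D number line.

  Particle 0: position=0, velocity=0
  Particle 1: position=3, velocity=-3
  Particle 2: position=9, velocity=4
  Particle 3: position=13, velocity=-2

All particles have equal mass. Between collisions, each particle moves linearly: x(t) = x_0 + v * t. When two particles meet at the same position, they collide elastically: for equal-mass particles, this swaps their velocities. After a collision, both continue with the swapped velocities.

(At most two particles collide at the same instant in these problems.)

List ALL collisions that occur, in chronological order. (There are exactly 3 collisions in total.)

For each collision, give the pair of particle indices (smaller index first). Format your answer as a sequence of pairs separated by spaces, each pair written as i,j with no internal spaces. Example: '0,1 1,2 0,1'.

Answer: 2,3 0,1 1,2

Derivation:
Collision at t=2/3: particles 2 and 3 swap velocities; positions: p0=0 p1=1 p2=35/3 p3=35/3; velocities now: v0=0 v1=-3 v2=-2 v3=4
Collision at t=1: particles 0 and 1 swap velocities; positions: p0=0 p1=0 p2=11 p3=13; velocities now: v0=-3 v1=0 v2=-2 v3=4
Collision at t=13/2: particles 1 and 2 swap velocities; positions: p0=-33/2 p1=0 p2=0 p3=35; velocities now: v0=-3 v1=-2 v2=0 v3=4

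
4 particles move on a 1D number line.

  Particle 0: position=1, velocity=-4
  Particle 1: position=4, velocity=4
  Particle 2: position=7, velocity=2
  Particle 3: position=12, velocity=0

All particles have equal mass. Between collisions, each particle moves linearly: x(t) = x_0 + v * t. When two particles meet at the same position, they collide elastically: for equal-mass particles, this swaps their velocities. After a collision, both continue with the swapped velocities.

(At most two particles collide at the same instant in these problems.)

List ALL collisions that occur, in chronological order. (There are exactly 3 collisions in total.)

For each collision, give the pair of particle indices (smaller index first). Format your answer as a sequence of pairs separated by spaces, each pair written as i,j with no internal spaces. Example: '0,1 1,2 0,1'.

Collision at t=3/2: particles 1 and 2 swap velocities; positions: p0=-5 p1=10 p2=10 p3=12; velocities now: v0=-4 v1=2 v2=4 v3=0
Collision at t=2: particles 2 and 3 swap velocities; positions: p0=-7 p1=11 p2=12 p3=12; velocities now: v0=-4 v1=2 v2=0 v3=4
Collision at t=5/2: particles 1 and 2 swap velocities; positions: p0=-9 p1=12 p2=12 p3=14; velocities now: v0=-4 v1=0 v2=2 v3=4

Answer: 1,2 2,3 1,2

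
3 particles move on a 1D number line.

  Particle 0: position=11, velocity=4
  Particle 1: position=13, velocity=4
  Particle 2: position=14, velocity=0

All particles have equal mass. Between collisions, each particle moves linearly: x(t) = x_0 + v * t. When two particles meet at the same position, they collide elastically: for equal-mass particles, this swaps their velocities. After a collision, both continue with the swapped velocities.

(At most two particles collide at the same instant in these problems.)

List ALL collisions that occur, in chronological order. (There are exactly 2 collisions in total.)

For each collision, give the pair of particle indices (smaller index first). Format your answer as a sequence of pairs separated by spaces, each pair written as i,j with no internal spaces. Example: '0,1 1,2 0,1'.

Answer: 1,2 0,1

Derivation:
Collision at t=1/4: particles 1 and 2 swap velocities; positions: p0=12 p1=14 p2=14; velocities now: v0=4 v1=0 v2=4
Collision at t=3/4: particles 0 and 1 swap velocities; positions: p0=14 p1=14 p2=16; velocities now: v0=0 v1=4 v2=4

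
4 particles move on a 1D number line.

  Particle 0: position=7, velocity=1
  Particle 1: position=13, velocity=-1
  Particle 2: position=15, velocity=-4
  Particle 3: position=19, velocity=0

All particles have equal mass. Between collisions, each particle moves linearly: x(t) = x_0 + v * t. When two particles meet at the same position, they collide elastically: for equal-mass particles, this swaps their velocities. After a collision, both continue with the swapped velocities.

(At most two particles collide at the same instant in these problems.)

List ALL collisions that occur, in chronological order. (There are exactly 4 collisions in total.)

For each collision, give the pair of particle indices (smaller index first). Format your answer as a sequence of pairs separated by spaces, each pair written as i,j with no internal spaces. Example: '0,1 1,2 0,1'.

Answer: 1,2 0,1 1,2 2,3

Derivation:
Collision at t=2/3: particles 1 and 2 swap velocities; positions: p0=23/3 p1=37/3 p2=37/3 p3=19; velocities now: v0=1 v1=-4 v2=-1 v3=0
Collision at t=8/5: particles 0 and 1 swap velocities; positions: p0=43/5 p1=43/5 p2=57/5 p3=19; velocities now: v0=-4 v1=1 v2=-1 v3=0
Collision at t=3: particles 1 and 2 swap velocities; positions: p0=3 p1=10 p2=10 p3=19; velocities now: v0=-4 v1=-1 v2=1 v3=0
Collision at t=12: particles 2 and 3 swap velocities; positions: p0=-33 p1=1 p2=19 p3=19; velocities now: v0=-4 v1=-1 v2=0 v3=1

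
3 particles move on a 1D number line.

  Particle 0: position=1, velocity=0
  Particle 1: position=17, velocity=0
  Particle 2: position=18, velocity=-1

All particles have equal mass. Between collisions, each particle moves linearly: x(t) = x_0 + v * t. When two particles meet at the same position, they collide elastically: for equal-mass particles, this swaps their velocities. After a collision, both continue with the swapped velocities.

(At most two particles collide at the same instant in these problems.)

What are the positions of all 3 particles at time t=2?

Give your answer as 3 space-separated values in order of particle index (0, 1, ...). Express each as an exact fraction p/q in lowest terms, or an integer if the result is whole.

Answer: 1 16 17

Derivation:
Collision at t=1: particles 1 and 2 swap velocities; positions: p0=1 p1=17 p2=17; velocities now: v0=0 v1=-1 v2=0
Advance to t=2 (no further collisions before then); velocities: v0=0 v1=-1 v2=0; positions = 1 16 17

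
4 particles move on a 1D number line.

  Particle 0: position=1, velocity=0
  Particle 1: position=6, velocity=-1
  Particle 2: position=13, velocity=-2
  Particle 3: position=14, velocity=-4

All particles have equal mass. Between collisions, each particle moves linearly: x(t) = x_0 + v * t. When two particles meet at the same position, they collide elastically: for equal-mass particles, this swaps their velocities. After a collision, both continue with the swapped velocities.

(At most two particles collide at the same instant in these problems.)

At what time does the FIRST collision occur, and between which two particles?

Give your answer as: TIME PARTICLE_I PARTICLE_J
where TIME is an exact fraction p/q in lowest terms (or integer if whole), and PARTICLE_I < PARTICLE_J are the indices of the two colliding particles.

Pair (0,1): pos 1,6 vel 0,-1 -> gap=5, closing at 1/unit, collide at t=5
Pair (1,2): pos 6,13 vel -1,-2 -> gap=7, closing at 1/unit, collide at t=7
Pair (2,3): pos 13,14 vel -2,-4 -> gap=1, closing at 2/unit, collide at t=1/2
Earliest collision: t=1/2 between 2 and 3

Answer: 1/2 2 3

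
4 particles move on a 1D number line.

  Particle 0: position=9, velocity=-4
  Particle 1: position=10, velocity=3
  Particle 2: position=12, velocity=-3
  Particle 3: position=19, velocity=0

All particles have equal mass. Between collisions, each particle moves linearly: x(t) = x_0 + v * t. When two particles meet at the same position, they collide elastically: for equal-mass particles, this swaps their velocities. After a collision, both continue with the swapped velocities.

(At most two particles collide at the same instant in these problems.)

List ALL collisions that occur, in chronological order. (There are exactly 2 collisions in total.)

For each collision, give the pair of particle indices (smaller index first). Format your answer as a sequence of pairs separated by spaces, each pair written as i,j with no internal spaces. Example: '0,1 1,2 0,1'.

Collision at t=1/3: particles 1 and 2 swap velocities; positions: p0=23/3 p1=11 p2=11 p3=19; velocities now: v0=-4 v1=-3 v2=3 v3=0
Collision at t=3: particles 2 and 3 swap velocities; positions: p0=-3 p1=3 p2=19 p3=19; velocities now: v0=-4 v1=-3 v2=0 v3=3

Answer: 1,2 2,3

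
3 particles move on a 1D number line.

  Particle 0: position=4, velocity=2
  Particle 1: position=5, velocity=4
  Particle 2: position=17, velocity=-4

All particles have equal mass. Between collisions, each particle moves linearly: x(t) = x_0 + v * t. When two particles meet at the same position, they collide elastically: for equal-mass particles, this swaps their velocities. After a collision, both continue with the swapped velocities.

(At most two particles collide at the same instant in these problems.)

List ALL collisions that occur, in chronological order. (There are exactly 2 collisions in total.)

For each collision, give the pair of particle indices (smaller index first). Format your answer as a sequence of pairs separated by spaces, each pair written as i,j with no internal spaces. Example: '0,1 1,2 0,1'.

Answer: 1,2 0,1

Derivation:
Collision at t=3/2: particles 1 and 2 swap velocities; positions: p0=7 p1=11 p2=11; velocities now: v0=2 v1=-4 v2=4
Collision at t=13/6: particles 0 and 1 swap velocities; positions: p0=25/3 p1=25/3 p2=41/3; velocities now: v0=-4 v1=2 v2=4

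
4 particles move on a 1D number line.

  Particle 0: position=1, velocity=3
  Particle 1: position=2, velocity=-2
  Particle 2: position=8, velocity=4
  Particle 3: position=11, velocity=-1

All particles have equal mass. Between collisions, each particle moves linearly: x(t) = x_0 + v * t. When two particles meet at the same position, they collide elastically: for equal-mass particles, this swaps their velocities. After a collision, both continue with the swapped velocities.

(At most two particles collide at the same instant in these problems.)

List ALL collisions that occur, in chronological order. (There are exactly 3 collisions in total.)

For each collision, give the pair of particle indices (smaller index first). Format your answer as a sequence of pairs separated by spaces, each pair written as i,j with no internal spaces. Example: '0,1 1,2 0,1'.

Answer: 0,1 2,3 1,2

Derivation:
Collision at t=1/5: particles 0 and 1 swap velocities; positions: p0=8/5 p1=8/5 p2=44/5 p3=54/5; velocities now: v0=-2 v1=3 v2=4 v3=-1
Collision at t=3/5: particles 2 and 3 swap velocities; positions: p0=4/5 p1=14/5 p2=52/5 p3=52/5; velocities now: v0=-2 v1=3 v2=-1 v3=4
Collision at t=5/2: particles 1 and 2 swap velocities; positions: p0=-3 p1=17/2 p2=17/2 p3=18; velocities now: v0=-2 v1=-1 v2=3 v3=4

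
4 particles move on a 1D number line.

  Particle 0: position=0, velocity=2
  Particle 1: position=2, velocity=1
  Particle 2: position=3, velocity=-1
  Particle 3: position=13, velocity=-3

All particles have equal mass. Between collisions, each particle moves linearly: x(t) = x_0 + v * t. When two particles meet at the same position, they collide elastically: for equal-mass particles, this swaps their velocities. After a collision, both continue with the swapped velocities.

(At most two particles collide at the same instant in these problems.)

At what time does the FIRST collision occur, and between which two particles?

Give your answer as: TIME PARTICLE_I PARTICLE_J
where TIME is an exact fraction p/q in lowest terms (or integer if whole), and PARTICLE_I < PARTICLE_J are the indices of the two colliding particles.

Pair (0,1): pos 0,2 vel 2,1 -> gap=2, closing at 1/unit, collide at t=2
Pair (1,2): pos 2,3 vel 1,-1 -> gap=1, closing at 2/unit, collide at t=1/2
Pair (2,3): pos 3,13 vel -1,-3 -> gap=10, closing at 2/unit, collide at t=5
Earliest collision: t=1/2 between 1 and 2

Answer: 1/2 1 2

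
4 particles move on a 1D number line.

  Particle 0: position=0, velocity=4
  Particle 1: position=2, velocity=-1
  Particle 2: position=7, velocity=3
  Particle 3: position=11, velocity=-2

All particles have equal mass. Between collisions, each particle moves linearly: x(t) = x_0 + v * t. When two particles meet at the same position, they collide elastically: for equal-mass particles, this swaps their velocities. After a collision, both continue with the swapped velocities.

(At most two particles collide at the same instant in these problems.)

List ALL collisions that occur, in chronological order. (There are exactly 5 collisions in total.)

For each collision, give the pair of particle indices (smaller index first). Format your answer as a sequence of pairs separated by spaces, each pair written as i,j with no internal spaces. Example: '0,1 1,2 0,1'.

Answer: 0,1 2,3 1,2 2,3 0,1

Derivation:
Collision at t=2/5: particles 0 and 1 swap velocities; positions: p0=8/5 p1=8/5 p2=41/5 p3=51/5; velocities now: v0=-1 v1=4 v2=3 v3=-2
Collision at t=4/5: particles 2 and 3 swap velocities; positions: p0=6/5 p1=16/5 p2=47/5 p3=47/5; velocities now: v0=-1 v1=4 v2=-2 v3=3
Collision at t=11/6: particles 1 and 2 swap velocities; positions: p0=1/6 p1=22/3 p2=22/3 p3=25/2; velocities now: v0=-1 v1=-2 v2=4 v3=3
Collision at t=7: particles 2 and 3 swap velocities; positions: p0=-5 p1=-3 p2=28 p3=28; velocities now: v0=-1 v1=-2 v2=3 v3=4
Collision at t=9: particles 0 and 1 swap velocities; positions: p0=-7 p1=-7 p2=34 p3=36; velocities now: v0=-2 v1=-1 v2=3 v3=4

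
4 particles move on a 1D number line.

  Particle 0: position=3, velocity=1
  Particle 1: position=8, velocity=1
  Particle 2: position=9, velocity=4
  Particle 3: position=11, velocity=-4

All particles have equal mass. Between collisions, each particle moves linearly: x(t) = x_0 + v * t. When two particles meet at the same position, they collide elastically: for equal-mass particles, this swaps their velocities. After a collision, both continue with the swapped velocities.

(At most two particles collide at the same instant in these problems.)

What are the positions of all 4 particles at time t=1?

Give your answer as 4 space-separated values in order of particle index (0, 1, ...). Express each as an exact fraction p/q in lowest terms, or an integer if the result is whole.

Collision at t=1/4: particles 2 and 3 swap velocities; positions: p0=13/4 p1=33/4 p2=10 p3=10; velocities now: v0=1 v1=1 v2=-4 v3=4
Collision at t=3/5: particles 1 and 2 swap velocities; positions: p0=18/5 p1=43/5 p2=43/5 p3=57/5; velocities now: v0=1 v1=-4 v2=1 v3=4
Advance to t=1 (no further collisions before then); velocities: v0=1 v1=-4 v2=1 v3=4; positions = 4 7 9 13

Answer: 4 7 9 13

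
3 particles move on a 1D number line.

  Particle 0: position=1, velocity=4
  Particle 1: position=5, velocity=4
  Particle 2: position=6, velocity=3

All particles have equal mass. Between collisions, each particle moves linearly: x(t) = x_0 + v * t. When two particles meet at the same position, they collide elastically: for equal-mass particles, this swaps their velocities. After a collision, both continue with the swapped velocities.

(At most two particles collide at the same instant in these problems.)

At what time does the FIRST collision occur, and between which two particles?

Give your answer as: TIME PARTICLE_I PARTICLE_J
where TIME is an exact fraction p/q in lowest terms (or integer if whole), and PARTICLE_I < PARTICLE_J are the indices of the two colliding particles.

Pair (0,1): pos 1,5 vel 4,4 -> not approaching (rel speed 0 <= 0)
Pair (1,2): pos 5,6 vel 4,3 -> gap=1, closing at 1/unit, collide at t=1
Earliest collision: t=1 between 1 and 2

Answer: 1 1 2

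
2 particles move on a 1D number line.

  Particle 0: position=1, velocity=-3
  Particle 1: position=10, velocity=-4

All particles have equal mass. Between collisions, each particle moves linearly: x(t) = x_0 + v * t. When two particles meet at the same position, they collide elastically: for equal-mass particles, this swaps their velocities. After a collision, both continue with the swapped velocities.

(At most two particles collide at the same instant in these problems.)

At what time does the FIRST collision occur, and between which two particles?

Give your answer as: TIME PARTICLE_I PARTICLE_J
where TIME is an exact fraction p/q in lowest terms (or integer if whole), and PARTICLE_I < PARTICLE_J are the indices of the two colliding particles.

Answer: 9 0 1

Derivation:
Pair (0,1): pos 1,10 vel -3,-4 -> gap=9, closing at 1/unit, collide at t=9
Earliest collision: t=9 between 0 and 1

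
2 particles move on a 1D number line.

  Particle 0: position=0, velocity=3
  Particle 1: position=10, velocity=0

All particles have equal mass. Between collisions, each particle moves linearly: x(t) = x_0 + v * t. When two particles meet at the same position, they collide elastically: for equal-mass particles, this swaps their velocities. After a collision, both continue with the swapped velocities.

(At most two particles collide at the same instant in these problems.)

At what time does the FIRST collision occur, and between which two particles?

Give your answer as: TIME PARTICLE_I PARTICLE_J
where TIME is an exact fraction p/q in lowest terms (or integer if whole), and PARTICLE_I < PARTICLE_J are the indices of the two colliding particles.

Pair (0,1): pos 0,10 vel 3,0 -> gap=10, closing at 3/unit, collide at t=10/3
Earliest collision: t=10/3 between 0 and 1

Answer: 10/3 0 1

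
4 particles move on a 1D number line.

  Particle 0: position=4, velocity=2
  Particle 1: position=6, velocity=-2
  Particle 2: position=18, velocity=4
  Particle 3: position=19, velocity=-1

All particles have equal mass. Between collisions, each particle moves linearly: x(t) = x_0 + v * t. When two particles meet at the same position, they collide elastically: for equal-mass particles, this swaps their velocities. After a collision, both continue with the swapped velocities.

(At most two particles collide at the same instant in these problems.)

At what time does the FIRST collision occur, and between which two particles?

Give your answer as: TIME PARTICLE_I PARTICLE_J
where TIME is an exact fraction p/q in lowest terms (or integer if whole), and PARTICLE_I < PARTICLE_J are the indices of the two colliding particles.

Pair (0,1): pos 4,6 vel 2,-2 -> gap=2, closing at 4/unit, collide at t=1/2
Pair (1,2): pos 6,18 vel -2,4 -> not approaching (rel speed -6 <= 0)
Pair (2,3): pos 18,19 vel 4,-1 -> gap=1, closing at 5/unit, collide at t=1/5
Earliest collision: t=1/5 between 2 and 3

Answer: 1/5 2 3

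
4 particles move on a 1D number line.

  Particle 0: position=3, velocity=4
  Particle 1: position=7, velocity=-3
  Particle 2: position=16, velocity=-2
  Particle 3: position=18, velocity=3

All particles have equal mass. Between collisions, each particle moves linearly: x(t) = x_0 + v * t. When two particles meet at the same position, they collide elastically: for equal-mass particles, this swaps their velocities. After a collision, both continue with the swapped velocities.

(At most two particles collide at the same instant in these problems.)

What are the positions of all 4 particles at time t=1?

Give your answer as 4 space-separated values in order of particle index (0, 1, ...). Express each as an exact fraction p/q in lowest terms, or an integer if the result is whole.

Collision at t=4/7: particles 0 and 1 swap velocities; positions: p0=37/7 p1=37/7 p2=104/7 p3=138/7; velocities now: v0=-3 v1=4 v2=-2 v3=3
Advance to t=1 (no further collisions before then); velocities: v0=-3 v1=4 v2=-2 v3=3; positions = 4 7 14 21

Answer: 4 7 14 21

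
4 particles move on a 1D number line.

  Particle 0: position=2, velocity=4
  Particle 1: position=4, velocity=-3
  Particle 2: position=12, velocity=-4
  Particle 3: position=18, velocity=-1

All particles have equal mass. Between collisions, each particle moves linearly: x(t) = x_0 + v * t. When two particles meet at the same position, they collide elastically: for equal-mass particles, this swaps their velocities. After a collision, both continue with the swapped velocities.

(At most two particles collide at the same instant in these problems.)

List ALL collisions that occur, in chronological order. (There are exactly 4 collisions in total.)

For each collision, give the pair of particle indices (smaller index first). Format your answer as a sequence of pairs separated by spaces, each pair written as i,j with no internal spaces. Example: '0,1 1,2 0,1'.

Collision at t=2/7: particles 0 and 1 swap velocities; positions: p0=22/7 p1=22/7 p2=76/7 p3=124/7; velocities now: v0=-3 v1=4 v2=-4 v3=-1
Collision at t=5/4: particles 1 and 2 swap velocities; positions: p0=1/4 p1=7 p2=7 p3=67/4; velocities now: v0=-3 v1=-4 v2=4 v3=-1
Collision at t=16/5: particles 2 and 3 swap velocities; positions: p0=-28/5 p1=-4/5 p2=74/5 p3=74/5; velocities now: v0=-3 v1=-4 v2=-1 v3=4
Collision at t=8: particles 0 and 1 swap velocities; positions: p0=-20 p1=-20 p2=10 p3=34; velocities now: v0=-4 v1=-3 v2=-1 v3=4

Answer: 0,1 1,2 2,3 0,1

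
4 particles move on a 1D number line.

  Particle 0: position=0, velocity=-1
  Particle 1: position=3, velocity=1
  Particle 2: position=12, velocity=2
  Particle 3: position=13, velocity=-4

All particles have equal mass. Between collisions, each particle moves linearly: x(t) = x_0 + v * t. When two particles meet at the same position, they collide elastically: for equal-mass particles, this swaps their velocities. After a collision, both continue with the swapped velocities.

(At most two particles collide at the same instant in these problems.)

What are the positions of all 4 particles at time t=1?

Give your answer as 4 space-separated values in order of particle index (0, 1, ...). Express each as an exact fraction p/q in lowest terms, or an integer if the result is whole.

Answer: -1 4 9 14

Derivation:
Collision at t=1/6: particles 2 and 3 swap velocities; positions: p0=-1/6 p1=19/6 p2=37/3 p3=37/3; velocities now: v0=-1 v1=1 v2=-4 v3=2
Advance to t=1 (no further collisions before then); velocities: v0=-1 v1=1 v2=-4 v3=2; positions = -1 4 9 14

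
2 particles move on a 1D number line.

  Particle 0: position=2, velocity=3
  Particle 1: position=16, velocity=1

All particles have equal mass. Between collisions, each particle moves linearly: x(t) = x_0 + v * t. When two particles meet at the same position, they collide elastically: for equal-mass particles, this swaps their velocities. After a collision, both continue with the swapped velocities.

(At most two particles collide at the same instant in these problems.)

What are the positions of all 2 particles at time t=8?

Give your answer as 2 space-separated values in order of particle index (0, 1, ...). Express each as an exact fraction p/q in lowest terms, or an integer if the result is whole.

Answer: 24 26

Derivation:
Collision at t=7: particles 0 and 1 swap velocities; positions: p0=23 p1=23; velocities now: v0=1 v1=3
Advance to t=8 (no further collisions before then); velocities: v0=1 v1=3; positions = 24 26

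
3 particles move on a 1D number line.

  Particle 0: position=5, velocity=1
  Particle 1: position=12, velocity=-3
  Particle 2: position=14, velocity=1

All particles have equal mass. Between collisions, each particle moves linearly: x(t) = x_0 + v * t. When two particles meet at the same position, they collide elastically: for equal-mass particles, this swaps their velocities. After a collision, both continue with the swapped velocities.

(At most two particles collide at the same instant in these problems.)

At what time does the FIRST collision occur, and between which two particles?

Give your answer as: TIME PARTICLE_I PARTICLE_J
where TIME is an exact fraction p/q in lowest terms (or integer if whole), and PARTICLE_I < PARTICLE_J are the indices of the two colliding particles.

Pair (0,1): pos 5,12 vel 1,-3 -> gap=7, closing at 4/unit, collide at t=7/4
Pair (1,2): pos 12,14 vel -3,1 -> not approaching (rel speed -4 <= 0)
Earliest collision: t=7/4 between 0 and 1

Answer: 7/4 0 1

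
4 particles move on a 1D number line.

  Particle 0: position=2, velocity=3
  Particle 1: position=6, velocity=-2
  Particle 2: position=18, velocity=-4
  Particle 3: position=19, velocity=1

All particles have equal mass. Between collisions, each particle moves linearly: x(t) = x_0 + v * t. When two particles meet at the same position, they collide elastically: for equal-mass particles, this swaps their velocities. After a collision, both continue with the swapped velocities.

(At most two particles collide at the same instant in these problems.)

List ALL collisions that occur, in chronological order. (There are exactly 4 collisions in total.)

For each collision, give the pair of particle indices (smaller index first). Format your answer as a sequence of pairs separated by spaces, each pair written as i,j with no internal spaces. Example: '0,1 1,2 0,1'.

Collision at t=4/5: particles 0 and 1 swap velocities; positions: p0=22/5 p1=22/5 p2=74/5 p3=99/5; velocities now: v0=-2 v1=3 v2=-4 v3=1
Collision at t=16/7: particles 1 and 2 swap velocities; positions: p0=10/7 p1=62/7 p2=62/7 p3=149/7; velocities now: v0=-2 v1=-4 v2=3 v3=1
Collision at t=6: particles 0 and 1 swap velocities; positions: p0=-6 p1=-6 p2=20 p3=25; velocities now: v0=-4 v1=-2 v2=3 v3=1
Collision at t=17/2: particles 2 and 3 swap velocities; positions: p0=-16 p1=-11 p2=55/2 p3=55/2; velocities now: v0=-4 v1=-2 v2=1 v3=3

Answer: 0,1 1,2 0,1 2,3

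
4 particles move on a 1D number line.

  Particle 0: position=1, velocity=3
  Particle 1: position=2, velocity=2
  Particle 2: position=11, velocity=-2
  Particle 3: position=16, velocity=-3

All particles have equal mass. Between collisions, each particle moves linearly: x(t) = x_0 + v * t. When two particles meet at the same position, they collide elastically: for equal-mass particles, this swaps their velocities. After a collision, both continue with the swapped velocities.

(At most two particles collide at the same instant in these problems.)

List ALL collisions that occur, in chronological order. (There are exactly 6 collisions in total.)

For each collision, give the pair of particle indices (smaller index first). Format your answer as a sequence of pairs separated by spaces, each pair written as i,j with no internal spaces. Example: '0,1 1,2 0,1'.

Collision at t=1: particles 0 and 1 swap velocities; positions: p0=4 p1=4 p2=9 p3=13; velocities now: v0=2 v1=3 v2=-2 v3=-3
Collision at t=2: particles 1 and 2 swap velocities; positions: p0=6 p1=7 p2=7 p3=10; velocities now: v0=2 v1=-2 v2=3 v3=-3
Collision at t=9/4: particles 0 and 1 swap velocities; positions: p0=13/2 p1=13/2 p2=31/4 p3=37/4; velocities now: v0=-2 v1=2 v2=3 v3=-3
Collision at t=5/2: particles 2 and 3 swap velocities; positions: p0=6 p1=7 p2=17/2 p3=17/2; velocities now: v0=-2 v1=2 v2=-3 v3=3
Collision at t=14/5: particles 1 and 2 swap velocities; positions: p0=27/5 p1=38/5 p2=38/5 p3=47/5; velocities now: v0=-2 v1=-3 v2=2 v3=3
Collision at t=5: particles 0 and 1 swap velocities; positions: p0=1 p1=1 p2=12 p3=16; velocities now: v0=-3 v1=-2 v2=2 v3=3

Answer: 0,1 1,2 0,1 2,3 1,2 0,1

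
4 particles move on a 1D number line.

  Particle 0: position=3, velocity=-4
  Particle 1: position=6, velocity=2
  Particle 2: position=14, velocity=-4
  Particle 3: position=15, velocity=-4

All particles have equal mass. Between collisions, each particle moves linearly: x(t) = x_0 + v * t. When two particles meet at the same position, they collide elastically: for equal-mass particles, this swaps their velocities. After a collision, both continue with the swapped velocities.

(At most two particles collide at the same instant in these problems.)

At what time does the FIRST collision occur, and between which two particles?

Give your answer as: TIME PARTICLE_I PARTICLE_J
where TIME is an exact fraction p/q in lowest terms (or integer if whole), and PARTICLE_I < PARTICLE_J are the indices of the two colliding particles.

Answer: 4/3 1 2

Derivation:
Pair (0,1): pos 3,6 vel -4,2 -> not approaching (rel speed -6 <= 0)
Pair (1,2): pos 6,14 vel 2,-4 -> gap=8, closing at 6/unit, collide at t=4/3
Pair (2,3): pos 14,15 vel -4,-4 -> not approaching (rel speed 0 <= 0)
Earliest collision: t=4/3 between 1 and 2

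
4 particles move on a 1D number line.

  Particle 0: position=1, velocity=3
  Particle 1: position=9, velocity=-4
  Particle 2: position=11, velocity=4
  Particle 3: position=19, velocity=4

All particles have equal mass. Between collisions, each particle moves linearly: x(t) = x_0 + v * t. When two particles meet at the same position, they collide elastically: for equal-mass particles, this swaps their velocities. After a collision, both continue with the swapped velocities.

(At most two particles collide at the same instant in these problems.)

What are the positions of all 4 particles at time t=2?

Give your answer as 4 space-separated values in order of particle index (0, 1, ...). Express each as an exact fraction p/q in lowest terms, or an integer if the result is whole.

Collision at t=8/7: particles 0 and 1 swap velocities; positions: p0=31/7 p1=31/7 p2=109/7 p3=165/7; velocities now: v0=-4 v1=3 v2=4 v3=4
Advance to t=2 (no further collisions before then); velocities: v0=-4 v1=3 v2=4 v3=4; positions = 1 7 19 27

Answer: 1 7 19 27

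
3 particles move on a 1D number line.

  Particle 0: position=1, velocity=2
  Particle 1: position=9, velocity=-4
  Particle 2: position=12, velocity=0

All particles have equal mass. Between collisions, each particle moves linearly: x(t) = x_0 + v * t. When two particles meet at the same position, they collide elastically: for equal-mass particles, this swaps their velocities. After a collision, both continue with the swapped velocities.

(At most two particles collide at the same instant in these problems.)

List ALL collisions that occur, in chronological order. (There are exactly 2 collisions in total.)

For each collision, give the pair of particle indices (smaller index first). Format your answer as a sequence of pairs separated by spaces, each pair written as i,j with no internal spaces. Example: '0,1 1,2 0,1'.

Answer: 0,1 1,2

Derivation:
Collision at t=4/3: particles 0 and 1 swap velocities; positions: p0=11/3 p1=11/3 p2=12; velocities now: v0=-4 v1=2 v2=0
Collision at t=11/2: particles 1 and 2 swap velocities; positions: p0=-13 p1=12 p2=12; velocities now: v0=-4 v1=0 v2=2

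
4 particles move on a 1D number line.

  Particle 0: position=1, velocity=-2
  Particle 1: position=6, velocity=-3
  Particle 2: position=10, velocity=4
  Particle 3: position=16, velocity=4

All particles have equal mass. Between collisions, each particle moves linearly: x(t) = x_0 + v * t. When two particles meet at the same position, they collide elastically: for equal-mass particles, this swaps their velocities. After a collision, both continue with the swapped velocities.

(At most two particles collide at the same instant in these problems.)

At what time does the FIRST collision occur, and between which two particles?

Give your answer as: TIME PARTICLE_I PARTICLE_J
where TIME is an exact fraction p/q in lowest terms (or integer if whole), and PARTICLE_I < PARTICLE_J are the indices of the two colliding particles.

Pair (0,1): pos 1,6 vel -2,-3 -> gap=5, closing at 1/unit, collide at t=5
Pair (1,2): pos 6,10 vel -3,4 -> not approaching (rel speed -7 <= 0)
Pair (2,3): pos 10,16 vel 4,4 -> not approaching (rel speed 0 <= 0)
Earliest collision: t=5 between 0 and 1

Answer: 5 0 1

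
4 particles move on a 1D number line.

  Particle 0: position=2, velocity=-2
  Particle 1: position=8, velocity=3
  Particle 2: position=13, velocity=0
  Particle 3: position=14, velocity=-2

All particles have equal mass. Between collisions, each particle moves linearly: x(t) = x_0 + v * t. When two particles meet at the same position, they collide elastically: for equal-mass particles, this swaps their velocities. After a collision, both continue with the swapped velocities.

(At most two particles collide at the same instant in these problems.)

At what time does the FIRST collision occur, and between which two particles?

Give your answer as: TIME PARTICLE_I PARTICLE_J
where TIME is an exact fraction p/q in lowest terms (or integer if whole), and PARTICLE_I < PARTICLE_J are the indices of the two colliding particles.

Pair (0,1): pos 2,8 vel -2,3 -> not approaching (rel speed -5 <= 0)
Pair (1,2): pos 8,13 vel 3,0 -> gap=5, closing at 3/unit, collide at t=5/3
Pair (2,3): pos 13,14 vel 0,-2 -> gap=1, closing at 2/unit, collide at t=1/2
Earliest collision: t=1/2 between 2 and 3

Answer: 1/2 2 3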